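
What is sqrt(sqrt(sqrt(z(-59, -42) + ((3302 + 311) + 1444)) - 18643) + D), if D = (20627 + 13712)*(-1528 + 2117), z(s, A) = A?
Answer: sqrt(20225671 + I*sqrt(18643 - sqrt(5015))) ≈ 4497.3 + 0.02*I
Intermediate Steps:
D = 20225671 (D = 34339*589 = 20225671)
sqrt(sqrt(sqrt(z(-59, -42) + ((3302 + 311) + 1444)) - 18643) + D) = sqrt(sqrt(sqrt(-42 + ((3302 + 311) + 1444)) - 18643) + 20225671) = sqrt(sqrt(sqrt(-42 + (3613 + 1444)) - 18643) + 20225671) = sqrt(sqrt(sqrt(-42 + 5057) - 18643) + 20225671) = sqrt(sqrt(sqrt(5015) - 18643) + 20225671) = sqrt(sqrt(-18643 + sqrt(5015)) + 20225671) = sqrt(20225671 + sqrt(-18643 + sqrt(5015)))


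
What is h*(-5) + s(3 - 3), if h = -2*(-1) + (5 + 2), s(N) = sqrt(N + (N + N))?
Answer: -45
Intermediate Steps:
s(N) = sqrt(3)*sqrt(N) (s(N) = sqrt(N + 2*N) = sqrt(3*N) = sqrt(3)*sqrt(N))
h = 9 (h = 2 + 7 = 9)
h*(-5) + s(3 - 3) = 9*(-5) + sqrt(3)*sqrt(3 - 3) = -45 + sqrt(3)*sqrt(0) = -45 + sqrt(3)*0 = -45 + 0 = -45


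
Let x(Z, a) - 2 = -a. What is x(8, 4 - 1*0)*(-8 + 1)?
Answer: 14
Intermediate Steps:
x(Z, a) = 2 - a
x(8, 4 - 1*0)*(-8 + 1) = (2 - (4 - 1*0))*(-8 + 1) = (2 - (4 + 0))*(-7) = (2 - 1*4)*(-7) = (2 - 4)*(-7) = -2*(-7) = 14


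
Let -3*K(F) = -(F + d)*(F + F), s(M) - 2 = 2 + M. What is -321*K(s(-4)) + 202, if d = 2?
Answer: 202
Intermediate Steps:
s(M) = 4 + M (s(M) = 2 + (2 + M) = 4 + M)
K(F) = 2*F*(2 + F)/3 (K(F) = -(-1)*(F + 2)*(F + F)/3 = -(-1)*(2 + F)*(2*F)/3 = -(-1)*2*F*(2 + F)/3 = -(-2)*F*(2 + F)/3 = 2*F*(2 + F)/3)
-321*K(s(-4)) + 202 = -214*(4 - 4)*(2 + (4 - 4)) + 202 = -214*0*(2 + 0) + 202 = -214*0*2 + 202 = -321*0 + 202 = 0 + 202 = 202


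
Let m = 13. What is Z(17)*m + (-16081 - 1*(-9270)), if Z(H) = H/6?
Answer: -40645/6 ≈ -6774.2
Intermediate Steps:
Z(H) = H/6 (Z(H) = H*(⅙) = H/6)
Z(17)*m + (-16081 - 1*(-9270)) = ((⅙)*17)*13 + (-16081 - 1*(-9270)) = (17/6)*13 + (-16081 + 9270) = 221/6 - 6811 = -40645/6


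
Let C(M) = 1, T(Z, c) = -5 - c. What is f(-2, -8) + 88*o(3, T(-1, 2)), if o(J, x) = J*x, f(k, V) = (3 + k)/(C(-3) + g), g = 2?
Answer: -5543/3 ≈ -1847.7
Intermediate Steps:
f(k, V) = 1 + k/3 (f(k, V) = (3 + k)/(1 + 2) = (3 + k)/3 = (3 + k)*(⅓) = 1 + k/3)
f(-2, -8) + 88*o(3, T(-1, 2)) = (1 + (⅓)*(-2)) + 88*(3*(-5 - 1*2)) = (1 - ⅔) + 88*(3*(-5 - 2)) = ⅓ + 88*(3*(-7)) = ⅓ + 88*(-21) = ⅓ - 1848 = -5543/3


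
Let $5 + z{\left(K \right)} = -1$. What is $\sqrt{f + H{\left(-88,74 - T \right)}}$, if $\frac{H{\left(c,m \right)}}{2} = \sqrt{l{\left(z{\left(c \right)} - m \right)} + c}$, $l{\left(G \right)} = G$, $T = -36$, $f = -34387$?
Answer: $\sqrt{-34387 + 4 i \sqrt{51}} \approx 0.077 + 185.44 i$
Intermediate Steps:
$z{\left(K \right)} = -6$ ($z{\left(K \right)} = -5 - 1 = -6$)
$H{\left(c,m \right)} = 2 \sqrt{-6 + c - m}$ ($H{\left(c,m \right)} = 2 \sqrt{\left(-6 - m\right) + c} = 2 \sqrt{-6 + c - m}$)
$\sqrt{f + H{\left(-88,74 - T \right)}} = \sqrt{-34387 + 2 \sqrt{-6 - 88 - \left(74 - -36\right)}} = \sqrt{-34387 + 2 \sqrt{-6 - 88 - \left(74 + 36\right)}} = \sqrt{-34387 + 2 \sqrt{-6 - 88 - 110}} = \sqrt{-34387 + 2 \sqrt{-204}} = \sqrt{-34387 + 2 \cdot 2 i \sqrt{51}} = \sqrt{-34387 + 4 i \sqrt{51}}$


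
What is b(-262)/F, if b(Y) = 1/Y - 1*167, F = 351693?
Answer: -14585/30714522 ≈ -0.00047486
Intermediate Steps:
b(Y) = -167 + 1/Y (b(Y) = 1/Y - 167 = -167 + 1/Y)
b(-262)/F = (-167 + 1/(-262))/351693 = (-167 - 1/262)*(1/351693) = -43755/262*1/351693 = -14585/30714522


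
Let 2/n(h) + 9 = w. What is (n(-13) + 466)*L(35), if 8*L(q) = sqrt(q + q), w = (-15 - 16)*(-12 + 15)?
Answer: 23765*sqrt(70)/408 ≈ 487.33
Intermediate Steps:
w = -93 (w = -31*3 = -93)
L(q) = sqrt(2)*sqrt(q)/8 (L(q) = sqrt(q + q)/8 = sqrt(2*q)/8 = (sqrt(2)*sqrt(q))/8 = sqrt(2)*sqrt(q)/8)
n(h) = -1/51 (n(h) = 2/(-9 - 93) = 2/(-102) = 2*(-1/102) = -1/51)
(n(-13) + 466)*L(35) = (-1/51 + 466)*(sqrt(2)*sqrt(35)/8) = 23765*(sqrt(70)/8)/51 = 23765*sqrt(70)/408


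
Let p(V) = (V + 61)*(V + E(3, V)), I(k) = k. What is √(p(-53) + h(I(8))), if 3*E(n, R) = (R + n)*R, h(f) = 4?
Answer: 2*√14955/3 ≈ 81.527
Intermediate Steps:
E(n, R) = R*(R + n)/3 (E(n, R) = ((R + n)*R)/3 = (R*(R + n))/3 = R*(R + n)/3)
p(V) = (61 + V)*(V + V*(3 + V)/3) (p(V) = (V + 61)*(V + V*(V + 3)/3) = (61 + V)*(V + V*(3 + V)/3))
√(p(-53) + h(I(8))) = √((⅓)*(-53)*(366 + (-53)² + 67*(-53)) + 4) = √((⅓)*(-53)*(366 + 2809 - 3551) + 4) = √((⅓)*(-53)*(-376) + 4) = √(19928/3 + 4) = √(19940/3) = 2*√14955/3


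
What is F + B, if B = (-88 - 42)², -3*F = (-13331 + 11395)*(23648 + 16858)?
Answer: 26156772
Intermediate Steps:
F = 26139872 (F = -(-13331 + 11395)*(23648 + 16858)/3 = -(-1936)*40506/3 = -⅓*(-78419616) = 26139872)
B = 16900 (B = (-130)² = 16900)
F + B = 26139872 + 16900 = 26156772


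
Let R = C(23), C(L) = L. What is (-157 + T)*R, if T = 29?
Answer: -2944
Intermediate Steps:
R = 23
(-157 + T)*R = (-157 + 29)*23 = -128*23 = -2944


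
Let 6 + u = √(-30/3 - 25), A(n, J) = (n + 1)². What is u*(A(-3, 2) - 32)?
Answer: 168 - 28*I*√35 ≈ 168.0 - 165.65*I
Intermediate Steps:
A(n, J) = (1 + n)²
u = -6 + I*√35 (u = -6 + √(-30/3 - 25) = -6 + √(-30*⅓ - 25) = -6 + √(-10 - 25) = -6 + √(-35) = -6 + I*√35 ≈ -6.0 + 5.9161*I)
u*(A(-3, 2) - 32) = (-6 + I*√35)*((1 - 3)² - 32) = (-6 + I*√35)*((-2)² - 32) = (-6 + I*√35)*(4 - 32) = (-6 + I*√35)*(-28) = 168 - 28*I*√35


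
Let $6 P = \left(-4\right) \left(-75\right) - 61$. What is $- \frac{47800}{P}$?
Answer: $-1200$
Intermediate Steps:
$P = \frac{239}{6}$ ($P = \frac{\left(-4\right) \left(-75\right) - 61}{6} = \frac{300 - 61}{6} = \frac{1}{6} \cdot 239 = \frac{239}{6} \approx 39.833$)
$- \frac{47800}{P} = - \frac{47800}{\frac{239}{6}} = \left(-47800\right) \frac{6}{239} = -1200$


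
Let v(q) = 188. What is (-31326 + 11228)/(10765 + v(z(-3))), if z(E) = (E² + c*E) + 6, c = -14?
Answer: -20098/10953 ≈ -1.8349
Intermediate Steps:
z(E) = 6 + E² - 14*E (z(E) = (E² - 14*E) + 6 = 6 + E² - 14*E)
(-31326 + 11228)/(10765 + v(z(-3))) = (-31326 + 11228)/(10765 + 188) = -20098/10953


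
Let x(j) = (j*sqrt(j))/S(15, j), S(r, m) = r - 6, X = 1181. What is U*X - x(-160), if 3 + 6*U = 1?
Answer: -1181/3 + 640*I*sqrt(10)/9 ≈ -393.67 + 224.87*I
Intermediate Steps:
S(r, m) = -6 + r
U = -1/3 (U = -1/2 + (1/6)*1 = -1/2 + 1/6 = -1/3 ≈ -0.33333)
x(j) = j**(3/2)/9 (x(j) = (j*sqrt(j))/(-6 + 15) = j**(3/2)/9)
U*X - x(-160) = -1/3*1181 - (-160)**(3/2)/9 = -1181/3 - (-640*I*sqrt(10))/9 = -1181/3 - (-640)*I*sqrt(10)/9 = -1181/3 + 640*I*sqrt(10)/9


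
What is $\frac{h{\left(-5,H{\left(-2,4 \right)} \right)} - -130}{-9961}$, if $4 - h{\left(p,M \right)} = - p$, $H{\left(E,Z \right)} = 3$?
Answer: $- \frac{129}{9961} \approx -0.012951$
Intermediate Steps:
$h{\left(p,M \right)} = 4 + p$ ($h{\left(p,M \right)} = 4 - - p = 4 + p$)
$\frac{h{\left(-5,H{\left(-2,4 \right)} \right)} - -130}{-9961} = \frac{\left(4 - 5\right) - -130}{-9961} = \left(-1 + 130\right) \left(- \frac{1}{9961}\right) = 129 \left(- \frac{1}{9961}\right) = - \frac{129}{9961}$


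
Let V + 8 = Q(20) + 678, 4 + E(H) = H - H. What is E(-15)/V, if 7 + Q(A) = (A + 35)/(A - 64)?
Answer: -16/2647 ≈ -0.0060446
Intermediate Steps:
Q(A) = -7 + (35 + A)/(-64 + A) (Q(A) = -7 + (A + 35)/(A - 64) = -7 + (35 + A)/(-64 + A))
E(H) = -4 (E(H) = -4 + (H - H) = -4 + 0 = -4)
V = 2647/4 (V = -8 + (3*(161 - 2*20)/(-64 + 20) + 678) = -8 + (3*(161 - 40)/(-44) + 678) = -8 + (3*(-1/44)*121 + 678) = -8 + (-33/4 + 678) = -8 + 2679/4 = 2647/4 ≈ 661.75)
E(-15)/V = -4/2647/4 = -4*4/2647 = -16/2647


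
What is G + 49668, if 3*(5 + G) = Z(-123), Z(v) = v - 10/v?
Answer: 18310528/369 ≈ 49622.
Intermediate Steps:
Z(v) = v - 10/v
G = -16964/369 (G = -5 + (-123 - 10/(-123))/3 = -5 + (-123 - 10*(-1/123))/3 = -5 + (-123 + 10/123)/3 = -5 + (1/3)*(-15119/123) = -5 - 15119/369 = -16964/369 ≈ -45.973)
G + 49668 = -16964/369 + 49668 = 18310528/369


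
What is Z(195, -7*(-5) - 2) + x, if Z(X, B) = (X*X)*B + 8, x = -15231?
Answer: 1239602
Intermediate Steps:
Z(X, B) = 8 + B*X² (Z(X, B) = X²*B + 8 = B*X² + 8 = 8 + B*X²)
Z(195, -7*(-5) - 2) + x = (8 + (-7*(-5) - 2)*195²) - 15231 = (8 + (35 - 2)*38025) - 15231 = (8 + 33*38025) - 15231 = (8 + 1254825) - 15231 = 1254833 - 15231 = 1239602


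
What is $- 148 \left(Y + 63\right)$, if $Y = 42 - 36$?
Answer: $-10212$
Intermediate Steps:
$Y = 6$ ($Y = 42 - 36 = 6$)
$- 148 \left(Y + 63\right) = - 148 \left(6 + 63\right) = \left(-148\right) 69 = -10212$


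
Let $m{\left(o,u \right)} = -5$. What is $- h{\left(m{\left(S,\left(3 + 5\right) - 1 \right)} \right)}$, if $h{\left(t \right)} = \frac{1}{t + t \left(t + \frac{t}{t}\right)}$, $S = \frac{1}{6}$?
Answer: $- \frac{1}{15} \approx -0.066667$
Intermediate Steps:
$S = \frac{1}{6} \approx 0.16667$
$h{\left(t \right)} = \frac{1}{t + t \left(1 + t\right)}$ ($h{\left(t \right)} = \frac{1}{t + t \left(t + 1\right)} = \frac{1}{t + t \left(1 + t\right)}$)
$- h{\left(m{\left(S,\left(3 + 5\right) - 1 \right)} \right)} = - \frac{1}{\left(-5\right) \left(2 - 5\right)} = - \frac{-1}{5 \left(-3\right)} = - \frac{\left(-1\right) \left(-1\right)}{5 \cdot 3} = \left(-1\right) \frac{1}{15} = - \frac{1}{15}$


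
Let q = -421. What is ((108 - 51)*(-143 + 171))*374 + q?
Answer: 596483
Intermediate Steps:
((108 - 51)*(-143 + 171))*374 + q = ((108 - 51)*(-143 + 171))*374 - 421 = (57*28)*374 - 421 = 1596*374 - 421 = 596904 - 421 = 596483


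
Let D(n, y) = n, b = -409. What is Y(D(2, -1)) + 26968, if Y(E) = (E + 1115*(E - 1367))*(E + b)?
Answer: 619469979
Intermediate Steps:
Y(E) = (-1524205 + 1116*E)*(-409 + E) (Y(E) = (E + 1115*(E - 1367))*(E - 409) = (E + 1115*(-1367 + E))*(-409 + E) = (E + (-1524205 + 1115*E))*(-409 + E) = (-1524205 + 1116*E)*(-409 + E))
Y(D(2, -1)) + 26968 = (623399845 - 1980649*2 + 1116*2²) + 26968 = (623399845 - 3961298 + 1116*4) + 26968 = (623399845 - 3961298 + 4464) + 26968 = 619443011 + 26968 = 619469979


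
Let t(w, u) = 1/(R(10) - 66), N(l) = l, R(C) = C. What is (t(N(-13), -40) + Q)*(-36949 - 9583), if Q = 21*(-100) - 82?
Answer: 1421471169/14 ≈ 1.0153e+8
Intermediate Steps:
Q = -2182 (Q = -2100 - 82 = -2182)
t(w, u) = -1/56 (t(w, u) = 1/(10 - 66) = 1/(-56) = -1/56)
(t(N(-13), -40) + Q)*(-36949 - 9583) = (-1/56 - 2182)*(-36949 - 9583) = -122193/56*(-46532) = 1421471169/14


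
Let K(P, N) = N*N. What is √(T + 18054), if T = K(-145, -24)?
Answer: 9*√230 ≈ 136.49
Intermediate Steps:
K(P, N) = N²
T = 576 (T = (-24)² = 576)
√(T + 18054) = √(576 + 18054) = √18630 = 9*√230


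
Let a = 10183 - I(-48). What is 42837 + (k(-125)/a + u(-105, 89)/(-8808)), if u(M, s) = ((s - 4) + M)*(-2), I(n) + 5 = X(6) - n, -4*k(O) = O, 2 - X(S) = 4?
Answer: 1913330303801/44665368 ≈ 42837.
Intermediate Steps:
X(S) = -2 (X(S) = 2 - 1*4 = 2 - 4 = -2)
k(O) = -O/4
I(n) = -7 - n (I(n) = -5 + (-2 - n) = -7 - n)
u(M, s) = 8 - 2*M - 2*s (u(M, s) = ((-4 + s) + M)*(-2) = (-4 + M + s)*(-2) = 8 - 2*M - 2*s)
a = 10142 (a = 10183 - (-7 - 1*(-48)) = 10183 - (-7 + 48) = 10183 - 1*41 = 10183 - 41 = 10142)
42837 + (k(-125)/a + u(-105, 89)/(-8808)) = 42837 + (-1/4*(-125)/10142 + (8 - 2*(-105) - 2*89)/(-8808)) = 42837 + ((125/4)*(1/10142) + (8 + 210 - 178)*(-1/8808)) = 42837 + (125/40568 + 40*(-1/8808)) = 42837 + (125/40568 - 5/1101) = 42837 - 65215/44665368 = 1913330303801/44665368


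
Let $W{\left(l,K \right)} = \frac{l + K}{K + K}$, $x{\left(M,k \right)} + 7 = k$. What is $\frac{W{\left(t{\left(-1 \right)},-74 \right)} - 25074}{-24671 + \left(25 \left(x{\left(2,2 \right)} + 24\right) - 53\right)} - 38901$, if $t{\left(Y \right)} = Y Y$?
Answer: $- \frac{139606220773}{3588852} \approx -38900.0$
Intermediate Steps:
$x{\left(M,k \right)} = -7 + k$
$t{\left(Y \right)} = Y^{2}$
$W{\left(l,K \right)} = \frac{K + l}{2 K}$
$\frac{W{\left(t{\left(-1 \right)},-74 \right)} - 25074}{-24671 + \left(25 \left(x{\left(2,2 \right)} + 24\right) - 53\right)} - 38901 = \frac{\frac{-74 + \left(-1\right)^{2}}{2 \left(-74\right)} - 25074}{-24671 - \left(53 - 25 \left(\left(-7 + 2\right) + 24\right)\right)} - 38901 = \frac{\frac{1}{2} \left(- \frac{1}{74}\right) \left(-74 + 1\right) - 25074}{-24671 - \left(53 - 25 \left(-5 + 24\right)\right)} - 38901 = \frac{\frac{1}{2} \left(- \frac{1}{74}\right) \left(-73\right) - 25074}{-24671 + \left(25 \cdot 19 - 53\right)} - 38901 = \frac{\frac{73}{148} - 25074}{-24671 + \left(475 - 53\right)} - 38901 = - \frac{3710879}{148 \left(-24671 + 422\right)} - 38901 = - \frac{3710879}{148 \left(-24249\right)} - 38901 = \left(- \frac{3710879}{148}\right) \left(- \frac{1}{24249}\right) - 38901 = \frac{3710879}{3588852} - 38901 = - \frac{139606220773}{3588852}$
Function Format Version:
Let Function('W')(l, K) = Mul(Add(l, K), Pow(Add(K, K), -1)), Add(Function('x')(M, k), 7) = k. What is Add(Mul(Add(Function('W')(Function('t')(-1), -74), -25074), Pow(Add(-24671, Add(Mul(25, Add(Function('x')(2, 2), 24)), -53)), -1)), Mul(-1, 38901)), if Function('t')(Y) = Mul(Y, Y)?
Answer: Rational(-139606220773, 3588852) ≈ -38900.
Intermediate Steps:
Function('x')(M, k) = Add(-7, k)
Function('t')(Y) = Pow(Y, 2)
Function('W')(l, K) = Mul(Rational(1, 2), Pow(K, -1), Add(K, l)) (Function('W')(l, K) = Mul(Add(K, l), Pow(Mul(2, K), -1)) = Mul(Add(K, l), Mul(Rational(1, 2), Pow(K, -1))) = Mul(Rational(1, 2), Pow(K, -1), Add(K, l)))
Add(Mul(Add(Function('W')(Function('t')(-1), -74), -25074), Pow(Add(-24671, Add(Mul(25, Add(Function('x')(2, 2), 24)), -53)), -1)), Mul(-1, 38901)) = Add(Mul(Add(Mul(Rational(1, 2), Pow(-74, -1), Add(-74, Pow(-1, 2))), -25074), Pow(Add(-24671, Add(Mul(25, Add(Add(-7, 2), 24)), -53)), -1)), Mul(-1, 38901)) = Add(Mul(Add(Mul(Rational(1, 2), Rational(-1, 74), Add(-74, 1)), -25074), Pow(Add(-24671, Add(Mul(25, Add(-5, 24)), -53)), -1)), -38901) = Add(Mul(Add(Mul(Rational(1, 2), Rational(-1, 74), -73), -25074), Pow(Add(-24671, Add(Mul(25, 19), -53)), -1)), -38901) = Add(Mul(Add(Rational(73, 148), -25074), Pow(Add(-24671, Add(475, -53)), -1)), -38901) = Add(Mul(Rational(-3710879, 148), Pow(Add(-24671, 422), -1)), -38901) = Add(Mul(Rational(-3710879, 148), Pow(-24249, -1)), -38901) = Add(Mul(Rational(-3710879, 148), Rational(-1, 24249)), -38901) = Add(Rational(3710879, 3588852), -38901) = Rational(-139606220773, 3588852)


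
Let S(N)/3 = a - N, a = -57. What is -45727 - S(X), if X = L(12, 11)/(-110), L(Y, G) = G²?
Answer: -455593/10 ≈ -45559.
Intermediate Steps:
X = -11/10 (X = 11²/(-110) = 121*(-1/110) = -11/10 ≈ -1.1000)
S(N) = -171 - 3*N (S(N) = 3*(-57 - N) = -171 - 3*N)
-45727 - S(X) = -45727 - (-171 - 3*(-11/10)) = -45727 - (-171 + 33/10) = -45727 - 1*(-1677/10) = -45727 + 1677/10 = -455593/10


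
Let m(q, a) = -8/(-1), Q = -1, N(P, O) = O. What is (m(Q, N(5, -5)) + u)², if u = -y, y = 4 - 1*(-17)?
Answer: 169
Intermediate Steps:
m(q, a) = 8 (m(q, a) = -8*(-1) = 8)
y = 21 (y = 4 + 17 = 21)
u = -21 (u = -1*21 = -21)
(m(Q, N(5, -5)) + u)² = (8 - 21)² = (-13)² = 169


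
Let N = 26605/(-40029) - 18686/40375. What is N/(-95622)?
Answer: 1822158769/154541491409250 ≈ 1.1791e-5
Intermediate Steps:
N = -1822158769/1616170875 (N = 26605*(-1/40029) - 18686*1/40375 = -26605/40029 - 18686/40375 = -1822158769/1616170875 ≈ -1.1275)
N/(-95622) = -1822158769/1616170875/(-95622) = -1822158769/1616170875*(-1/95622) = 1822158769/154541491409250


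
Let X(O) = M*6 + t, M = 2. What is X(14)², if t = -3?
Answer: 81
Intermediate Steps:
X(O) = 9 (X(O) = 2*6 - 3 = 12 - 3 = 9)
X(14)² = 9² = 81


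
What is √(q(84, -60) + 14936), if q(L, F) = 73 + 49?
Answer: √15058 ≈ 122.71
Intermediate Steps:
q(L, F) = 122
√(q(84, -60) + 14936) = √(122 + 14936) = √15058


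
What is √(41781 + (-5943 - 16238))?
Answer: 140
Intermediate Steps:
√(41781 + (-5943 - 16238)) = √(41781 - 22181) = √19600 = 140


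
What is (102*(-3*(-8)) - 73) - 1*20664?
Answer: -18289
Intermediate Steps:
(102*(-3*(-8)) - 73) - 1*20664 = (102*24 - 73) - 20664 = (2448 - 73) - 20664 = 2375 - 20664 = -18289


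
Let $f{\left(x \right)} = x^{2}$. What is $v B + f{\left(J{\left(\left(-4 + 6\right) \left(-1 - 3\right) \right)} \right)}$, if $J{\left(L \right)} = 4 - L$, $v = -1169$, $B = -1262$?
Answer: $1475422$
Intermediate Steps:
$v B + f{\left(J{\left(\left(-4 + 6\right) \left(-1 - 3\right) \right)} \right)} = \left(-1169\right) \left(-1262\right) + \left(4 - \left(-4 + 6\right) \left(-1 - 3\right)\right)^{2} = 1475278 + \left(4 - 2 \left(-4\right)\right)^{2} = 1475278 + \left(4 - -8\right)^{2} = 1475278 + \left(4 + 8\right)^{2} = 1475278 + 12^{2} = 1475278 + 144 = 1475422$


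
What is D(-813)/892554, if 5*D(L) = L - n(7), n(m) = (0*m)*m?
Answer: -271/1487590 ≈ -0.00018217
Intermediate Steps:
n(m) = 0 (n(m) = 0*m = 0)
D(L) = L/5 (D(L) = (L - 1*0)/5 = (L + 0)/5 = L/5)
D(-813)/892554 = ((⅕)*(-813))/892554 = -813/5*1/892554 = -271/1487590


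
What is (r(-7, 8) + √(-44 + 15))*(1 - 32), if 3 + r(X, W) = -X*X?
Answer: 1612 - 31*I*√29 ≈ 1612.0 - 166.94*I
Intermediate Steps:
r(X, W) = -3 - X² (r(X, W) = -3 - X*X = -3 - X²)
(r(-7, 8) + √(-44 + 15))*(1 - 32) = ((-3 - 1*(-7)²) + √(-44 + 15))*(1 - 32) = ((-3 - 1*49) + √(-29))*(-31) = ((-3 - 49) + I*√29)*(-31) = (-52 + I*√29)*(-31) = 1612 - 31*I*√29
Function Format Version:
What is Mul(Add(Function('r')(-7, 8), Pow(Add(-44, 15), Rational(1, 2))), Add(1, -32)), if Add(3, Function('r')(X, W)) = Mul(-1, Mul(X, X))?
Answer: Add(1612, Mul(-31, I, Pow(29, Rational(1, 2)))) ≈ Add(1612.0, Mul(-166.94, I))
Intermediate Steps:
Function('r')(X, W) = Add(-3, Mul(-1, Pow(X, 2))) (Function('r')(X, W) = Add(-3, Mul(-1, Mul(X, X))) = Add(-3, Mul(-1, Pow(X, 2))))
Mul(Add(Function('r')(-7, 8), Pow(Add(-44, 15), Rational(1, 2))), Add(1, -32)) = Mul(Add(Add(-3, Mul(-1, Pow(-7, 2))), Pow(Add(-44, 15), Rational(1, 2))), Add(1, -32)) = Mul(Add(Add(-3, Mul(-1, 49)), Pow(-29, Rational(1, 2))), -31) = Mul(Add(Add(-3, -49), Mul(I, Pow(29, Rational(1, 2)))), -31) = Mul(Add(-52, Mul(I, Pow(29, Rational(1, 2)))), -31) = Add(1612, Mul(-31, I, Pow(29, Rational(1, 2))))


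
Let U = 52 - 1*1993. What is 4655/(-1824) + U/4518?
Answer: -23949/8032 ≈ -2.9817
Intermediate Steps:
U = -1941 (U = 52 - 1993 = -1941)
4655/(-1824) + U/4518 = 4655/(-1824) - 1941/4518 = 4655*(-1/1824) - 1941*1/4518 = -245/96 - 647/1506 = -23949/8032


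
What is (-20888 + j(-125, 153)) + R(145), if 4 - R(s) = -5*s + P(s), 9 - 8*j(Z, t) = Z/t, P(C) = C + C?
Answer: -12514037/612 ≈ -20448.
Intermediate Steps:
P(C) = 2*C
j(Z, t) = 9/8 - Z/(8*t)
R(s) = 4 + 3*s (R(s) = 4 - (-5*s + 2*s) = 4 - (-3)*s = 4 + 3*s)
(-20888 + j(-125, 153)) + R(145) = (-20888 + (1/8)*(-1*(-125) + 9*153)/153) + (4 + 3*145) = (-20888 + (1/8)*(1/153)*(125 + 1377)) + (4 + 435) = (-20888 + (1/8)*(1/153)*1502) + 439 = (-20888 + 751/612) + 439 = -12782705/612 + 439 = -12514037/612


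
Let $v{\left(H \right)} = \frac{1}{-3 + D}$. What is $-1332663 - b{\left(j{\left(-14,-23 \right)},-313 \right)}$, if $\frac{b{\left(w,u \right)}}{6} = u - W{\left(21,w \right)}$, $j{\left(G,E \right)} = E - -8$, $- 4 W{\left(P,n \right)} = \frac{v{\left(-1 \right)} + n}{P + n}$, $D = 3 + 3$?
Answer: $- \frac{3992344}{3} \approx -1.3308 \cdot 10^{6}$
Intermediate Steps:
$D = 6$
$v{\left(H \right)} = \frac{1}{3}$ ($v{\left(H \right)} = \frac{1}{-3 + 6} = \frac{1}{3}$)
$W{\left(P,n \right)} = - \frac{\frac{1}{3} + n}{4 \left(P + n\right)}$ ($W{\left(P,n \right)} = - \frac{\left(\frac{1}{3} + n\right) \frac{1}{P + n}}{4} = - \frac{\frac{1}{P + n} \left(\frac{1}{3} + n\right)}{4} = - \frac{\frac{1}{3} + n}{4 \left(P + n\right)}$)
$j{\left(G,E \right)} = 8 + E$ ($j{\left(G,E \right)} = E + 8 = 8 + E$)
$b{\left(w,u \right)} = 6 u - \frac{6 \left(- \frac{1}{12} - \frac{w}{4}\right)}{21 + w}$ ($b{\left(w,u \right)} = 6 \left(u - \frac{- \frac{1}{12} - \frac{w}{4}}{21 + w}\right) = 6 u - \frac{6 \left(- \frac{1}{12} - \frac{w}{4}\right)}{21 + w}$)
$-1332663 - b{\left(j{\left(-14,-23 \right)},-313 \right)} = -1332663 - \frac{1 + 3 \left(8 - 23\right) + 12 \left(-313\right) \left(21 + \left(8 - 23\right)\right)}{2 \left(21 + \left(8 - 23\right)\right)} = -1332663 - \frac{1 + 3 \left(-15\right) + 12 \left(-313\right) \left(21 - 15\right)}{2 \left(21 - 15\right)} = -1332663 - \frac{1 - 45 + 12 \left(-313\right) 6}{2 \cdot 6} = -1332663 - \frac{1}{2} \cdot \frac{1}{6} \left(1 - 45 - 22536\right) = -1332663 - \frac{1}{2} \cdot \frac{1}{6} \left(-22580\right) = -1332663 - - \frac{5645}{3} = -1332663 + \frac{5645}{3} = - \frac{3992344}{3}$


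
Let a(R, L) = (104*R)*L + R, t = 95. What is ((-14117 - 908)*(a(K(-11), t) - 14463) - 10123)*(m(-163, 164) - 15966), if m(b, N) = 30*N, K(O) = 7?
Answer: 9079124088258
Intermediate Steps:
a(R, L) = R + 104*L*R (a(R, L) = 104*L*R + R = R + 104*L*R)
((-14117 - 908)*(a(K(-11), t) - 14463) - 10123)*(m(-163, 164) - 15966) = ((-14117 - 908)*(7*(1 + 104*95) - 14463) - 10123)*(30*164 - 15966) = (-15025*(7*(1 + 9880) - 14463) - 10123)*(4920 - 15966) = (-15025*(7*9881 - 14463) - 10123)*(-11046) = (-15025*(69167 - 14463) - 10123)*(-11046) = (-15025*54704 - 10123)*(-11046) = (-821927600 - 10123)*(-11046) = -821937723*(-11046) = 9079124088258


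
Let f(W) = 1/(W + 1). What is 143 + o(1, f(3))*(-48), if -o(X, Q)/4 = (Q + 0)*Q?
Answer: 155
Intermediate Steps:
f(W) = 1/(1 + W)
o(X, Q) = -4*Q**2 (o(X, Q) = -4*(Q + 0)*Q = -4*Q*Q = -4*Q**2)
143 + o(1, f(3))*(-48) = 143 - 4/(1 + 3)**2*(-48) = 143 - 4*(1/4)**2*(-48) = 143 - 4*1/16*(-48) = 143 - 1/4*(-48) = 143 + 12 = 155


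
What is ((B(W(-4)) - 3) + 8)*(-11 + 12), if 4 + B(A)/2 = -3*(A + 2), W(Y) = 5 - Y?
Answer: -69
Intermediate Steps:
B(A) = -20 - 6*A (B(A) = -8 + 2*(-3*(A + 2)) = -8 + 2*(-3*(2 + A)) = -8 + 2*(-6 - 3*A) = -8 + (-12 - 6*A) = -20 - 6*A)
((B(W(-4)) - 3) + 8)*(-11 + 12) = (((-20 - 6*(5 - 1*(-4))) - 3) + 8)*(-11 + 12) = (((-20 - 6*(5 + 4)) - 3) + 8)*1 = (((-20 - 6*9) - 3) + 8)*1 = (((-20 - 54) - 3) + 8)*1 = ((-74 - 3) + 8)*1 = (-77 + 8)*1 = -69*1 = -69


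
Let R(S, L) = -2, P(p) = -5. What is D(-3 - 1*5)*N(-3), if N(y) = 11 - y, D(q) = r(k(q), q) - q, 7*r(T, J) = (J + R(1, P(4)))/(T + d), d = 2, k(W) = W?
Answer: 346/3 ≈ 115.33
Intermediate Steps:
r(T, J) = (-2 + J)/(7*(2 + T)) (r(T, J) = ((J - 2)/(T + 2))/7 = ((-2 + J)/(2 + T))/7 = (-2 + J)/(7*(2 + T)))
D(q) = -q + (-2 + q)/(7*(2 + q)) (D(q) = (-2 + q)/(7*(2 + q)) - q = -q + (-2 + q)/(7*(2 + q)))
D(-3 - 1*5)*N(-3) = ((-2 + (-3 - 1*5) - 7*(-3 - 1*5)*(2 + (-3 - 1*5)))/(7*(2 + (-3 - 1*5))))*(11 - 1*(-3)) = ((-2 + (-3 - 5) - 7*(-3 - 5)*(2 + (-3 - 5)))/(7*(2 + (-3 - 5))))*(11 + 3) = ((-2 - 8 - 7*(-8)*(2 - 8))/(7*(2 - 8)))*14 = ((1/7)*(-2 - 8 - 7*(-8)*(-6))/(-6))*14 = ((1/7)*(-1/6)*(-2 - 8 - 336))*14 = ((1/7)*(-1/6)*(-346))*14 = (173/21)*14 = 346/3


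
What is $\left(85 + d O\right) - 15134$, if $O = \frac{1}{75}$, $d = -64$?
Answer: $- \frac{1128739}{75} \approx -15050.0$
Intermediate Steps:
$O = \frac{1}{75} \approx 0.013333$
$\left(85 + d O\right) - 15134 = \left(85 - \frac{64}{75}\right) - 15134 = \frac{6311}{75} - 15134 = - \frac{1128739}{75}$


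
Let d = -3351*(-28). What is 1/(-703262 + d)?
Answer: -1/609434 ≈ -1.6409e-6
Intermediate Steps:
d = 93828
1/(-703262 + d) = 1/(-703262 + 93828) = 1/(-609434) = -1/609434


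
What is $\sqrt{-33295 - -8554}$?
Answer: $3 i \sqrt{2749} \approx 157.29 i$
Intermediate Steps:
$\sqrt{-33295 - -8554} = \sqrt{-33295 + \left(-2742 + 11296\right)} = \sqrt{-33295 + 8554} = \sqrt{-24741} = 3 i \sqrt{2749}$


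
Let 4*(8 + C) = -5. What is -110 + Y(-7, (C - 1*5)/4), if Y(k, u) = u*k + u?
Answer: -709/8 ≈ -88.625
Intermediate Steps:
C = -37/4 (C = -8 + (¼)*(-5) = -8 - 5/4 = -37/4 ≈ -9.2500)
Y(k, u) = u + k*u (Y(k, u) = k*u + u = u + k*u)
-110 + Y(-7, (C - 1*5)/4) = -110 + ((-37/4 - 1*5)/4)*(1 - 7) = -110 + ((-37/4 - 5)/4)*(-6) = -110 + ((¼)*(-57/4))*(-6) = -110 - 57/16*(-6) = -110 + 171/8 = -709/8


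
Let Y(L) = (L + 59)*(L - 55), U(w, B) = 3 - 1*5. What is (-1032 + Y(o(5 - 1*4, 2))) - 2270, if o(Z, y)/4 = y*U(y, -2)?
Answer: -6355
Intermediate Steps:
U(w, B) = -2 (U(w, B) = 3 - 5 = -2)
o(Z, y) = -8*y (o(Z, y) = 4*(y*(-2)) = 4*(-2*y) = -8*y)
Y(L) = (-55 + L)*(59 + L) (Y(L) = (59 + L)*(-55 + L) = (-55 + L)*(59 + L))
(-1032 + Y(o(5 - 1*4, 2))) - 2270 = (-1032 + (-3245 + (-8*2)**2 + 4*(-8*2))) - 2270 = (-1032 + (-3245 + (-16)**2 + 4*(-16))) - 2270 = (-1032 + (-3245 + 256 - 64)) - 2270 = (-1032 - 3053) - 2270 = -4085 - 2270 = -6355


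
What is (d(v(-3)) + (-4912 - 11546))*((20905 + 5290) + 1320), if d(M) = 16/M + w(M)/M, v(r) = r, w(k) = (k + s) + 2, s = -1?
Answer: -1358910820/3 ≈ -4.5297e+8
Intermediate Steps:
w(k) = 1 + k (w(k) = (k - 1) + 2 = (-1 + k) + 2 = 1 + k)
d(M) = 16/M + (1 + M)/M
(d(v(-3)) + (-4912 - 11546))*((20905 + 5290) + 1320) = ((17 - 3)/(-3) + (-4912 - 11546))*((20905 + 5290) + 1320) = (-1/3*14 - 16458)*(26195 + 1320) = (-14/3 - 16458)*27515 = -49388/3*27515 = -1358910820/3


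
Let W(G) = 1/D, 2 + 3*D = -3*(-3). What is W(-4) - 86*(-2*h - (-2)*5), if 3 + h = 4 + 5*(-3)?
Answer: -22873/7 ≈ -3267.6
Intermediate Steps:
h = -14 (h = -3 + (4 + 5*(-3)) = -3 + (4 - 15) = -3 - 11 = -14)
D = 7/3 (D = -2/3 + (-3*(-3))/3 = -2/3 + (1/3)*9 = -2/3 + 3 = 7/3 ≈ 2.3333)
W(G) = 3/7 (W(G) = 1/(7/3) = 3/7)
W(-4) - 86*(-2*h - (-2)*5) = 3/7 - 86*(-2*(-14) - (-2)*5) = 3/7 - 86*(28 - 1*(-10)) = 3/7 - 86*(28 + 10) = 3/7 - 86*38 = 3/7 - 3268 = -22873/7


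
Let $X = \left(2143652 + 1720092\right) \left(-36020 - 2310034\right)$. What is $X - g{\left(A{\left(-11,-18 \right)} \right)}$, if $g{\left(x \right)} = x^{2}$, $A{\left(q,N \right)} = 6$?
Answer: $-9064552066212$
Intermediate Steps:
$X = -9064552066176$ ($X = 3863744 \left(-2346054\right) = -9064552066176$)
$X - g{\left(A{\left(-11,-18 \right)} \right)} = -9064552066176 - 6^{2} = -9064552066176 - 36 = -9064552066212$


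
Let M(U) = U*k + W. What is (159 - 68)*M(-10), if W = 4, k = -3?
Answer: 3094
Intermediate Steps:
M(U) = 4 - 3*U (M(U) = U*(-3) + 4 = -3*U + 4 = 4 - 3*U)
(159 - 68)*M(-10) = (159 - 68)*(4 - 3*(-10)) = 91*(4 + 30) = 91*34 = 3094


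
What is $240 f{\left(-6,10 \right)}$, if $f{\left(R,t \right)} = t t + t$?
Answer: $26400$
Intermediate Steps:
$f{\left(R,t \right)} = t + t^{2}$ ($f{\left(R,t \right)} = t^{2} + t = t + t^{2}$)
$240 f{\left(-6,10 \right)} = 240 \cdot 10 \left(1 + 10\right) = 240 \cdot 10 \cdot 11 = 240 \cdot 110 = 26400$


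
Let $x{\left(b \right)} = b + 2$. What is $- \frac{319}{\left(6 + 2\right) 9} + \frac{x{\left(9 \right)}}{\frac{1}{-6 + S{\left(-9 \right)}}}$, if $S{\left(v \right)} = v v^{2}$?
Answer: $- \frac{582439}{72} \approx -8089.4$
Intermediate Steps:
$S{\left(v \right)} = v^{3}$
$x{\left(b \right)} = 2 + b$
$- \frac{319}{\left(6 + 2\right) 9} + \frac{x{\left(9 \right)}}{\frac{1}{-6 + S{\left(-9 \right)}}} = - \frac{319}{\left(6 + 2\right) 9} + \frac{2 + 9}{\frac{1}{-6 + \left(-9\right)^{3}}} = - \frac{319}{8 \cdot 9} + \frac{11}{\frac{1}{-6 - 729}} = - \frac{319}{72} + \frac{11}{\frac{1}{-735}} = \left(-319\right) \frac{1}{72} + \frac{11}{- \frac{1}{735}} = - \frac{319}{72} + 11 \left(-735\right) = - \frac{319}{72} - 8085 = - \frac{582439}{72}$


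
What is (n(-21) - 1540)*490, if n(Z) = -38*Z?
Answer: -363580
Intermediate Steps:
(n(-21) - 1540)*490 = (-38*(-21) - 1540)*490 = (798 - 1540)*490 = -742*490 = -363580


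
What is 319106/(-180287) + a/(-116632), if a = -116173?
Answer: -16273489341/21027233384 ≈ -0.77392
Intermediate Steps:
319106/(-180287) + a/(-116632) = 319106/(-180287) - 116173/(-116632) = 319106*(-1/180287) - 116173*(-1/116632) = -319106/180287 + 116173/116632 = -16273489341/21027233384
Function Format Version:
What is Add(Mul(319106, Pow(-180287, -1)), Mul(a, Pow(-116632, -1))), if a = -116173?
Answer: Rational(-16273489341, 21027233384) ≈ -0.77392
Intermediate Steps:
Add(Mul(319106, Pow(-180287, -1)), Mul(a, Pow(-116632, -1))) = Add(Mul(319106, Pow(-180287, -1)), Mul(-116173, Pow(-116632, -1))) = Add(Mul(319106, Rational(-1, 180287)), Mul(-116173, Rational(-1, 116632))) = Add(Rational(-319106, 180287), Rational(116173, 116632)) = Rational(-16273489341, 21027233384)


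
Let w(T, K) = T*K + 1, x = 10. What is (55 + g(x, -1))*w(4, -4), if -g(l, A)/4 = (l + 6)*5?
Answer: 3975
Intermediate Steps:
w(T, K) = 1 + K*T (w(T, K) = K*T + 1 = 1 + K*T)
g(l, A) = -120 - 20*l (g(l, A) = -4*(l + 6)*5 = -4*(6 + l)*5 = -4*(30 + 5*l) = -120 - 20*l)
(55 + g(x, -1))*w(4, -4) = (55 + (-120 - 20*10))*(1 - 4*4) = (55 + (-120 - 200))*(1 - 16) = (55 - 320)*(-15) = -265*(-15) = 3975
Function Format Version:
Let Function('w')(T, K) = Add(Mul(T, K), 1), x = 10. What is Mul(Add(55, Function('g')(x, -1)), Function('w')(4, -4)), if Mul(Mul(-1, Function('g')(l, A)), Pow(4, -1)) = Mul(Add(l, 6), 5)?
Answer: 3975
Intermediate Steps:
Function('w')(T, K) = Add(1, Mul(K, T)) (Function('w')(T, K) = Add(Mul(K, T), 1) = Add(1, Mul(K, T)))
Function('g')(l, A) = Add(-120, Mul(-20, l)) (Function('g')(l, A) = Mul(-4, Mul(Add(l, 6), 5)) = Mul(-4, Mul(Add(6, l), 5)) = Mul(-4, Add(30, Mul(5, l))) = Add(-120, Mul(-20, l)))
Mul(Add(55, Function('g')(x, -1)), Function('w')(4, -4)) = Mul(Add(55, Add(-120, Mul(-20, 10))), Add(1, Mul(-4, 4))) = Mul(Add(55, Add(-120, -200)), Add(1, -16)) = Mul(Add(55, -320), -15) = Mul(-265, -15) = 3975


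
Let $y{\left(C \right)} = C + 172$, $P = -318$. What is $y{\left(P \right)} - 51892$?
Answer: $-52038$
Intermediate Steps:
$y{\left(C \right)} = 172 + C$
$y{\left(P \right)} - 51892 = \left(172 - 318\right) - 51892 = -146 - 51892 = -52038$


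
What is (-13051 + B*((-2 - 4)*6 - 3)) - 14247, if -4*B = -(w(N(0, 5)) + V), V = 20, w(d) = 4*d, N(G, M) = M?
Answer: -27688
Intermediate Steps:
B = 10 (B = -(-1)*(4*5 + 20)/4 = -(-1)*(20 + 20)/4 = -(-1)*40/4 = -¼*(-40) = 10)
(-13051 + B*((-2 - 4)*6 - 3)) - 14247 = (-13051 + 10*((-2 - 4)*6 - 3)) - 14247 = (-13051 + 10*(-6*6 - 3)) - 14247 = (-13051 + 10*(-36 - 3)) - 14247 = (-13051 + 10*(-39)) - 14247 = (-13051 - 390) - 14247 = -13441 - 14247 = -27688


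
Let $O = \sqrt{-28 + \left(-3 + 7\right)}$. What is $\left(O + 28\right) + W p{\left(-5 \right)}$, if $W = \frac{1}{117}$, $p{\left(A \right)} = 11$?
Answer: $\frac{3287}{117} + 2 i \sqrt{6} \approx 28.094 + 4.899 i$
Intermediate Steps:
$W = \frac{1}{117} \approx 0.008547$
$O = 2 i \sqrt{6}$ ($O = \sqrt{-28 + 4} = \sqrt{-24} = 2 i \sqrt{6} \approx 4.899 i$)
$\left(O + 28\right) + W p{\left(-5 \right)} = \left(2 i \sqrt{6} + 28\right) + \frac{1}{117} \cdot 11 = \left(28 + 2 i \sqrt{6}\right) + \frac{11}{117} = \frac{3287}{117} + 2 i \sqrt{6}$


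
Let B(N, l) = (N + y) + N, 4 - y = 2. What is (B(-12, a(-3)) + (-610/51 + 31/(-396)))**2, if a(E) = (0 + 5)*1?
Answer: 52510180801/45319824 ≈ 1158.7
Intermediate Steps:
y = 2 (y = 4 - 1*2 = 4 - 2 = 2)
a(E) = 5 (a(E) = 5*1 = 5)
B(N, l) = 2 + 2*N (B(N, l) = (N + 2) + N = (2 + N) + N = 2 + 2*N)
(B(-12, a(-3)) + (-610/51 + 31/(-396)))**2 = ((2 + 2*(-12)) + (-610/51 + 31/(-396)))**2 = ((2 - 24) + (-610*1/51 + 31*(-1/396)))**2 = (-22 + (-610/51 - 31/396))**2 = (-22 - 81047/6732)**2 = (-229151/6732)**2 = 52510180801/45319824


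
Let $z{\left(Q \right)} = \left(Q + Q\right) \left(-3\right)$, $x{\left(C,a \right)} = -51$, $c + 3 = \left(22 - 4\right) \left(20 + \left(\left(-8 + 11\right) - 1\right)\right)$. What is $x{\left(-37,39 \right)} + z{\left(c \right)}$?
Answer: $-2409$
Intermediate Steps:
$c = 393$ ($c = -3 + \left(22 - 4\right) \left(20 + \left(\left(-8 + 11\right) - 1\right)\right) = -3 + 18 \left(20 + \left(3 - 1\right)\right) = -3 + 18 \left(20 + 2\right) = -3 + 18 \cdot 22 = -3 + 396 = 393$)
$z{\left(Q \right)} = - 6 Q$ ($z{\left(Q \right)} = 2 Q \left(-3\right) = - 6 Q$)
$x{\left(-37,39 \right)} + z{\left(c \right)} = -51 - 2358 = -2409$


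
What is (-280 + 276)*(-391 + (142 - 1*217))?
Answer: 1864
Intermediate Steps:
(-280 + 276)*(-391 + (142 - 1*217)) = -4*(-391 + (142 - 217)) = -4*(-391 - 75) = -4*(-466) = 1864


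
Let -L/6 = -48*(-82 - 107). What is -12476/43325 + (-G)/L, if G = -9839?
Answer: -1105368307/2358266400 ≈ -0.46872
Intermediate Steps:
L = -54432 (L = -(-288)*(-82 - 107) = -(-288)*(-189) = -6*9072 = -54432)
-12476/43325 + (-G)/L = -12476/43325 - 1*(-9839)/(-54432) = -12476*1/43325 + 9839*(-1/54432) = -12476/43325 - 9839/54432 = -1105368307/2358266400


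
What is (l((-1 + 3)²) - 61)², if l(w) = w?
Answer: 3249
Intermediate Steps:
(l((-1 + 3)²) - 61)² = ((-1 + 3)² - 61)² = (2² - 61)² = (4 - 61)² = (-57)² = 3249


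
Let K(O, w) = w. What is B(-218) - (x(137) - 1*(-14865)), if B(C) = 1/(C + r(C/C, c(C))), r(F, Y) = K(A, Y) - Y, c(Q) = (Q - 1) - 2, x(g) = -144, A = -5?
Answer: -3209179/218 ≈ -14721.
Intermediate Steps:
c(Q) = -3 + Q (c(Q) = (-1 + Q) - 2 = -3 + Q)
r(F, Y) = 0 (r(F, Y) = Y - Y = 0)
B(C) = 1/C (B(C) = 1/(C + 0) = 1/C)
B(-218) - (x(137) - 1*(-14865)) = 1/(-218) - (-144 - 1*(-14865)) = -1/218 - (-144 + 14865) = -1/218 - 1*14721 = -1/218 - 14721 = -3209179/218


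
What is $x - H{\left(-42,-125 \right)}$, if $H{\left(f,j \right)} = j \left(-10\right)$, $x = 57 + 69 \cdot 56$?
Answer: $2671$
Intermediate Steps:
$x = 3921$ ($x = 57 + 3864 = 3921$)
$H{\left(f,j \right)} = - 10 j$
$x - H{\left(-42,-125 \right)} = 3921 - \left(-10\right) \left(-125\right) = 3921 - 1250 = 2671$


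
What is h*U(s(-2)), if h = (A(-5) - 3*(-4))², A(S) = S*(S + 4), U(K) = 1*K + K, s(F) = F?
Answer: -1156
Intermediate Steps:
U(K) = 2*K (U(K) = K + K = 2*K)
A(S) = S*(4 + S)
h = 289 (h = (-5*(4 - 5) - 3*(-4))² = (-5*(-1) - 1*(-12))² = (5 + 12)² = 17² = 289)
h*U(s(-2)) = 289*(2*(-2)) = 289*(-4) = -1156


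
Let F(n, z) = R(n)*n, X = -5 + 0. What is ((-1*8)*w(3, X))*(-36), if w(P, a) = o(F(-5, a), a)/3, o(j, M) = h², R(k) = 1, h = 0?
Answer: 0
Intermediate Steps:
X = -5
F(n, z) = n (F(n, z) = 1*n = n)
o(j, M) = 0 (o(j, M) = 0² = 0)
w(P, a) = 0 (w(P, a) = 0/3 = 0*(⅓) = 0)
((-1*8)*w(3, X))*(-36) = (-1*8*0)*(-36) = -8*0*(-36) = 0*(-36) = 0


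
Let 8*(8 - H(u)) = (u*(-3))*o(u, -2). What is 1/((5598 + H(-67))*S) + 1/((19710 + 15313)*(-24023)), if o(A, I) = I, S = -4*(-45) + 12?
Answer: 840271529/913714276494000 ≈ 9.1962e-7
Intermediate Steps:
S = 192 (S = 180 + 12 = 192)
H(u) = 8 - 3*u/4 (H(u) = 8 - u*(-3)*(-2)/8 = 8 - (-3*u)*(-2)/8 = 8 - 3*u/4)
1/((5598 + H(-67))*S) + 1/((19710 + 15313)*(-24023)) = 1/((5598 + (8 - ¾*(-67)))*192) + 1/((19710 + 15313)*(-24023)) = (1/192)/(5598 + (8 + 201/4)) - 1/24023/35023 = (1/192)/(5598 + 233/4) + (1/35023)*(-1/24023) = (1/192)/(22625/4) - 1/841357529 = (4/22625)*(1/192) - 1/841357529 = 1/1086000 - 1/841357529 = 840271529/913714276494000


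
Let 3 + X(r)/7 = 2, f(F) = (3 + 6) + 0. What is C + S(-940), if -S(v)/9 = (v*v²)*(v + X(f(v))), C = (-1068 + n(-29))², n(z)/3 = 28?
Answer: -7079066463744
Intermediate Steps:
n(z) = 84 (n(z) = 3*28 = 84)
f(F) = 9 (f(F) = 9 + 0 = 9)
X(r) = -7 (X(r) = -21 + 7*2 = -21 + 14 = -7)
C = 968256 (C = (-1068 + 84)² = (-984)² = 968256)
S(v) = -9*v³*(-7 + v) (S(v) = -9*v*v²*(v - 7) = -9*v³*(-7 + v))
C + S(-940) = 968256 + 9*(-940)³*(7 - 1*(-940)) = 968256 + 9*(-830584000)*(7 + 940) = 968256 + 9*(-830584000)*947 = 968256 - 7079067432000 = -7079066463744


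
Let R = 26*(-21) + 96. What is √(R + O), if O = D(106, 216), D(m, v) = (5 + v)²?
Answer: √48391 ≈ 219.98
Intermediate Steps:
O = 48841 (O = (5 + 216)² = 221² = 48841)
R = -450 (R = -546 + 96 = -450)
√(R + O) = √(-450 + 48841) = √48391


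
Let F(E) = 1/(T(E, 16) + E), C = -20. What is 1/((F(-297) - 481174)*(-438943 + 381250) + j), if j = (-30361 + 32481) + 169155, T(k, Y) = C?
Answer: 317/8800092143362 ≈ 3.6022e-11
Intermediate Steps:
T(k, Y) = -20
F(E) = 1/(-20 + E)
j = 171275 (j = 2120 + 169155 = 171275)
1/((F(-297) - 481174)*(-438943 + 381250) + j) = 1/((1/(-20 - 297) - 481174)*(-438943 + 381250) + 171275) = 1/((1/(-317) - 481174)*(-57693) + 171275) = 1/((-1/317 - 481174)*(-57693) + 171275) = 1/(-152532159/317*(-57693) + 171275) = 1/(8800037849187/317 + 171275) = 1/(8800092143362/317) = 317/8800092143362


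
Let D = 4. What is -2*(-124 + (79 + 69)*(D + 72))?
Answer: -22248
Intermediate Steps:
-2*(-124 + (79 + 69)*(D + 72)) = -2*(-124 + (79 + 69)*(4 + 72)) = -2*(-124 + 148*76) = -2*(-124 + 11248) = -2*11124 = -22248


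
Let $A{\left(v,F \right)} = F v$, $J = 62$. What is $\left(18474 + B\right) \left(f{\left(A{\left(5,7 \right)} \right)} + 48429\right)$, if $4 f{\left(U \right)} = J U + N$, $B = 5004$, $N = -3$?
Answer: $\frac{2299470537}{2} \approx 1.1497 \cdot 10^{9}$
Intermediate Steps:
$f{\left(U \right)} = - \frac{3}{4} + \frac{31 U}{2}$ ($f{\left(U \right)} = \frac{62 U - 3}{4} = \frac{-3 + 62 U}{4} = - \frac{3}{4} + \frac{31 U}{2}$)
$\left(18474 + B\right) \left(f{\left(A{\left(5,7 \right)} \right)} + 48429\right) = \left(18474 + 5004\right) \left(\left(- \frac{3}{4} + \frac{31 \cdot 7 \cdot 5}{2}\right) + 48429\right) = 23478 \left(\left(- \frac{3}{4} + \frac{31}{2} \cdot 35\right) + 48429\right) = 23478 \left(\left(- \frac{3}{4} + \frac{1085}{2}\right) + 48429\right) = 23478 \left(\frac{2167}{4} + 48429\right) = 23478 \cdot \frac{195883}{4} = \frac{2299470537}{2}$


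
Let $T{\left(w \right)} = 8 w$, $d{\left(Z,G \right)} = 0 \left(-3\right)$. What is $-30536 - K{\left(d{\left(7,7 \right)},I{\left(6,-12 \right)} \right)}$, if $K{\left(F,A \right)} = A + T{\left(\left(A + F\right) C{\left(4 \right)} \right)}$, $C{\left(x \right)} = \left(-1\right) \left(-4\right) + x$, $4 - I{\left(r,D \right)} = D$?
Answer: $-31576$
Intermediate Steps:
$I{\left(r,D \right)} = 4 - D$
$C{\left(x \right)} = 4 + x$
$d{\left(Z,G \right)} = 0$
$K{\left(F,A \right)} = 64 F + 65 A$ ($K{\left(F,A \right)} = A + 8 \left(A + F\right) \left(4 + 4\right) = A + 8 \left(A + F\right) 8 = A + 8 \left(8 A + 8 F\right) = A + \left(64 A + 64 F\right) = 64 F + 65 A$)
$-30536 - K{\left(d{\left(7,7 \right)},I{\left(6,-12 \right)} \right)} = -30536 - \left(64 \cdot 0 + 65 \left(4 - -12\right)\right) = -30536 - \left(0 + 65 \left(4 + 12\right)\right) = -30536 - \left(0 + 65 \cdot 16\right) = -30536 - \left(0 + 1040\right) = -30536 - 1040 = -31576$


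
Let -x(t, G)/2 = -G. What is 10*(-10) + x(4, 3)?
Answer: -94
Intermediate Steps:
x(t, G) = 2*G (x(t, G) = -(-2)*G = 2*G)
10*(-10) + x(4, 3) = 10*(-10) + 2*3 = -100 + 6 = -94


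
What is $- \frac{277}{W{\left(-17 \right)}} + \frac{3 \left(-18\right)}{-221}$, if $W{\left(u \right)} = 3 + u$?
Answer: $\frac{61973}{3094} \approx 20.03$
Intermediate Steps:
$- \frac{277}{W{\left(-17 \right)}} + \frac{3 \left(-18\right)}{-221} = - \frac{277}{3 - 17} + \frac{3 \left(-18\right)}{-221} = - \frac{277}{-14} - - \frac{54}{221} = \left(-277\right) \left(- \frac{1}{14}\right) + \frac{54}{221} = \frac{277}{14} + \frac{54}{221} = \frac{61973}{3094}$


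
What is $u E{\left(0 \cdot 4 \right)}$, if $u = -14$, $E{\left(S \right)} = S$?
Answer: $0$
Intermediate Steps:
$u E{\left(0 \cdot 4 \right)} = - 14 \cdot 0 \cdot 4 = \left(-14\right) 0 = 0$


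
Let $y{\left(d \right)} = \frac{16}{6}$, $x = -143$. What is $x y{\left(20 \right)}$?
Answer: $- \frac{1144}{3} \approx -381.33$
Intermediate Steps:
$y{\left(d \right)} = \frac{8}{3}$ ($y{\left(d \right)} = 16 \cdot \frac{1}{6} = \frac{8}{3}$)
$x y{\left(20 \right)} = \left(-143\right) \frac{8}{3} = - \frac{1144}{3}$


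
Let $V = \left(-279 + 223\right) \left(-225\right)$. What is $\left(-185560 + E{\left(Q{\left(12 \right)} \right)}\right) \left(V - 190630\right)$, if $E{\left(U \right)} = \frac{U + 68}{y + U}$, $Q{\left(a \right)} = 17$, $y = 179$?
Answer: $\frac{3237446620125}{98} \approx 3.3035 \cdot 10^{10}$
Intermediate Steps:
$V = 12600$ ($V = \left(-56\right) \left(-225\right) = 12600$)
$E{\left(U \right)} = \frac{68 + U}{179 + U}$ ($E{\left(U \right)} = \frac{U + 68}{179 + U} = \frac{68 + U}{179 + U}$)
$\left(-185560 + E{\left(Q{\left(12 \right)} \right)}\right) \left(V - 190630\right) = \left(-185560 + \frac{68 + 17}{179 + 17}\right) \left(12600 - 190630\right) = \left(-185560 + \frac{1}{196} \cdot 85\right) \left(-178030\right) = \left(-185560 + \frac{85}{196}\right) \left(-178030\right) = \left(- \frac{36369675}{196}\right) \left(-178030\right) = \frac{3237446620125}{98}$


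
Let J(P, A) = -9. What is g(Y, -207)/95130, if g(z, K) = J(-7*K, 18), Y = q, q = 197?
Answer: -1/10570 ≈ -9.4607e-5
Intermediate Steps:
Y = 197
g(z, K) = -9
g(Y, -207)/95130 = -9/95130 = -9*1/95130 = -1/10570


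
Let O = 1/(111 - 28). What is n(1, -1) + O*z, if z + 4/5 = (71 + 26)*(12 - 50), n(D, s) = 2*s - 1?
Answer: -19679/415 ≈ -47.419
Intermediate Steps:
n(D, s) = -1 + 2*s
O = 1/83 ≈ 0.012048
z = -18434/5 (z = -4/5 + (71 + 26)*(12 - 50) = -4/5 + 97*(-38) = -4/5 - 3686 = -18434/5 ≈ -3686.8)
n(1, -1) + O*z = (-1 + 2*(-1)) + (1/83)*(-18434/5) = (-1 - 2) - 18434/415 = -3 - 18434/415 = -19679/415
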